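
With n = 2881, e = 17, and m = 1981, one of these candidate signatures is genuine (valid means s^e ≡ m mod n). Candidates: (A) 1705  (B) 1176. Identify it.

A

Candidate A: 1705^2 = 2907025 ≡ 96; 1705^4 ≡ 96^2 = 9216 ≡ 573; 1705^8 ≡ 573^2 = 328329 ≡ 2776; 1705^16 ≡ 2776^2 = 7706176 ≡ 2382; 17 = 16 + 1, so 1705^17 ≡ 2382·1705 ≡ 1981 (mod 2881)
  → matches m = 1981
Candidate B: 1176^2 = 1382976 ≡ 96; 1176^4 ≡ 96^2 = 9216 ≡ 573; 1176^8 ≡ 573^2 = 328329 ≡ 2776; 1176^16 ≡ 2776^2 = 7706176 ≡ 2382; 17 = 16 + 1, so 1176^17 ≡ 2382·1176 ≡ 900 (mod 2881)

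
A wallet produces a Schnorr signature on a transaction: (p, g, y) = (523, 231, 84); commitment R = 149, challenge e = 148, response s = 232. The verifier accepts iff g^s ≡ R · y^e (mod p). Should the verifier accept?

accept

g^s mod p:
231^2 = 53361 ≡ 15
231^4 ≡ 15^2 = 225
231^8 ≡ 225^2 = 50625 ≡ 417
231^16 ≡ 417^2 = 173889 ≡ 253
231^32 ≡ 253^2 = 64009 ≡ 203
231^64 ≡ 203^2 = 41209 ≡ 415
231^128 ≡ 415^2 = 172225 ≡ 158
232 = 128 + 64 + 32 + 8, so 231^232 ≡ 158·415·203·417 ≡ 19 (mod 523)
R · y^e mod p:
84^2 = 7056 ≡ 257
84^4 ≡ 257^2 = 66049 ≡ 151
84^8 ≡ 151^2 = 22801 ≡ 312
84^16 ≡ 312^2 = 97344 ≡ 66
84^32 ≡ 66^2 = 4356 ≡ 172
84^64 ≡ 172^2 = 29584 ≡ 296
84^128 ≡ 296^2 = 87616 ≡ 275
148 = 128 + 16 + 4, so 84^148 ≡ 275·66·151 ≡ 130 (mod 523)
149·130 = 19370 ≡ 19 (mod 523)
19 ≡ 19 (mod 523); signature holds.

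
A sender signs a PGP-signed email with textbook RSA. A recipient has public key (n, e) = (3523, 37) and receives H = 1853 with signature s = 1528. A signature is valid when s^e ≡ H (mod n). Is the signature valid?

s^2 ≡ 1528^2 = 2334784 ≡ 2558
s^4 ≡ 2558^2 = 6543364 ≡ 1153
s^8 ≡ 1153^2 = 1329409 ≡ 1238
s^16 ≡ 1238^2 = 1532644 ≡ 139
s^32 ≡ 139^2 = 19321 ≡ 1706
37 = 32 + 4 + 1, so s^37 ≡ 1706·1153·1528 ≡ 1853 (mod 3523)
Since 1853 equals the digest 1853, verification succeeds.

valid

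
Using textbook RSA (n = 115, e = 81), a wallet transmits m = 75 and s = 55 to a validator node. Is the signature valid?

valid

s^2 ≡ 55^2 = 3025 ≡ 35
s^4 ≡ 35^2 = 1225 ≡ 75
s^8 ≡ 75^2 = 5625 ≡ 105
s^16 ≡ 105^2 = 11025 ≡ 100
s^32 ≡ 100^2 = 10000 ≡ 110
s^64 ≡ 110^2 = 12100 ≡ 25
81 = 64 + 16 + 1, so s^81 ≡ 25·100·55 ≡ 75 (mod 115)
Since 75 equals the digest 75, verification succeeds.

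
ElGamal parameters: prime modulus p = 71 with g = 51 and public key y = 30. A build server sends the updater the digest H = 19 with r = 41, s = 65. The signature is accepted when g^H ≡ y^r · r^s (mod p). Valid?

Left side g^H mod p:
51^2 = 2601 ≡ 45
51^4 ≡ 45^2 = 2025 ≡ 37
51^8 ≡ 37^2 = 1369 ≡ 20
51^16 ≡ 20^2 = 400 ≡ 45
19 = 16 + 2 + 1, so 51^19 ≡ 45·45·51 ≡ 41 (mod 71)
Right side y^r · r^s mod p:
30^2 = 900 ≡ 48
30^4 ≡ 48^2 = 2304 ≡ 32
30^8 ≡ 32^2 = 1024 ≡ 30
30^16 ≡ 30^2 = 900 ≡ 48
30^32 ≡ 48^2 = 2304 ≡ 32
41 = 32 + 8 + 1, so 30^41 ≡ 32·30·30 ≡ 45 (mod 71)
41^2 = 1681 ≡ 48
41^4 ≡ 48^2 = 2304 ≡ 32
41^8 ≡ 32^2 = 1024 ≡ 30
41^16 ≡ 30^2 = 900 ≡ 48
41^32 ≡ 48^2 = 2304 ≡ 32
41^64 ≡ 32^2 = 1024 ≡ 30
65 = 64 + 1, so 41^65 ≡ 30·41 ≡ 23 (mod 71)
45·23 = 1035 ≡ 41 (mod 71)
41 ≡ 41 (mod 71), so the signature is genuine.

yes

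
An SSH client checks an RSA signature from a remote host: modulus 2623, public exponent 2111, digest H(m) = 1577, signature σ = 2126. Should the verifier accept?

accept

σ^2 ≡ 2126^2 = 4519876 ≡ 447
σ^4 ≡ 447^2 = 199809 ≡ 461
σ^8 ≡ 461^2 = 212521 ≡ 58
σ^16 ≡ 58^2 = 3364 ≡ 741
σ^32 ≡ 741^2 = 549081 ≡ 874
σ^64 ≡ 874^2 = 763876 ≡ 583
σ^128 ≡ 583^2 = 339889 ≡ 1522
σ^256 ≡ 1522^2 = 2316484 ≡ 375
σ^512 ≡ 375^2 = 140625 ≡ 1606
σ^1024 ≡ 1606^2 = 2579236 ≡ 827
σ^2048 ≡ 827^2 = 683929 ≡ 1949
2111 = 2048 + 32 + 16 + 8 + 4 + 2 + 1, so σ^2111 ≡ 1949·874·741·58·461·447·2126 ≡ 1577 (mod 2623)
Since 1577 equals the digest 1577, verification succeeds.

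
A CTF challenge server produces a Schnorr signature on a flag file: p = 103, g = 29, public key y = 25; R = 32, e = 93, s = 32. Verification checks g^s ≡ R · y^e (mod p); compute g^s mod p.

Squares mod 103: 29^1≡29, 29^2≡17, 29^4≡83, 29^8≡91, 29^16≡41, 29^32≡33
29^32 ≡ 33 (mod 103)

33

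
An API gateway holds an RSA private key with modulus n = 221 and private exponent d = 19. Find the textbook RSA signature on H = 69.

69

H^2 ≡ 69^2 = 4761 ≡ 120
H^4 ≡ 120^2 = 14400 ≡ 35
H^8 ≡ 35^2 = 1225 ≡ 120
H^16 ≡ 120^2 = 14400 ≡ 35
19 = 16 + 2 + 1, so H^19 ≡ 35·120·69 ≡ 69 (mod 221)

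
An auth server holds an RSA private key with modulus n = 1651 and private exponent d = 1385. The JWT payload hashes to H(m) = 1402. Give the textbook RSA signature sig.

813

(H(m))^2 ≡ 1402^2 = 1965604 ≡ 914
(H(m))^4 ≡ 914^2 = 835396 ≡ 1641
(H(m))^8 ≡ 1641^2 = 2692881 ≡ 100
(H(m))^16 ≡ 100^2 = 10000 ≡ 94
(H(m))^32 ≡ 94^2 = 8836 ≡ 581
(H(m))^64 ≡ 581^2 = 337561 ≡ 757
(H(m))^128 ≡ 757^2 = 573049 ≡ 152
(H(m))^256 ≡ 152^2 = 23104 ≡ 1641
(H(m))^512 ≡ 1641^2 = 2692881 ≡ 100
(H(m))^1024 ≡ 100^2 = 10000 ≡ 94
1385 = 1024 + 256 + 64 + 32 + 8 + 1, so (H(m))^1385 ≡ 94·1641·757·581·100·1402 ≡ 813 (mod 1651)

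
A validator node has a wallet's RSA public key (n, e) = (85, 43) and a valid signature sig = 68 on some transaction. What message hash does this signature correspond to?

17

sig^2 ≡ 68^2 = 4624 ≡ 34
sig^4 ≡ 34^2 = 1156 ≡ 51
sig^8 ≡ 51^2 = 2601 ≡ 51
sig^16 ≡ 51^2 = 2601 ≡ 51
sig^32 ≡ 51^2 = 2601 ≡ 51
43 = 32 + 8 + 2 + 1, so sig^43 ≡ 51·51·34·68 ≡ 17 (mod 85)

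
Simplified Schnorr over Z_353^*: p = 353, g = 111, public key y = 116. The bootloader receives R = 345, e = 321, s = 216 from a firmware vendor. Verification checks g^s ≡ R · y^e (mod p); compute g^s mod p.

Squares mod 353: 111^1≡111, 111^2≡319, 111^4≡97, 111^8≡231, 111^16≡58, 111^32≡187, 111^64≡22, 111^128≡131
216 = 128 + 64 + 16 + 8, so 111^216 ≡ 131·22·58·231 ≡ 131 (mod 353)

131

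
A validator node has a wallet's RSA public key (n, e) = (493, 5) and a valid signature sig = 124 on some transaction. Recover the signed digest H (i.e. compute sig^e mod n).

sig^5 mod 493 = 201

201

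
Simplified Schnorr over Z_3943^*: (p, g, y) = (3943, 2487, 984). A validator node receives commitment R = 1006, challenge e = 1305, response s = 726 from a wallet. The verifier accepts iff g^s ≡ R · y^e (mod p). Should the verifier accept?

reject

g^s mod p:
2487^2 = 6185169 ≡ 2545
2487^4 ≡ 2545^2 = 6477025 ≡ 2619
2487^8 ≡ 2619^2 = 6859161 ≡ 2284
2487^16 ≡ 2284^2 = 5216656 ≡ 67
2487^32 ≡ 67^2 = 4489 ≡ 546
2487^64 ≡ 546^2 = 298116 ≡ 2391
2487^128 ≡ 2391^2 = 5716881 ≡ 3474
2487^256 ≡ 3474^2 = 12068676 ≡ 3096
2487^512 ≡ 3096^2 = 9585216 ≡ 3726
726 = 512 + 128 + 64 + 16 + 4 + 2, so 2487^726 ≡ 3726·3474·2391·67·2619·2545 ≡ 1889 (mod 3943)
R · y^e mod p:
984^2 = 968256 ≡ 2221
984^4 ≡ 2221^2 = 4932841 ≡ 148
984^8 ≡ 148^2 = 21904 ≡ 2189
984^16 ≡ 2189^2 = 4791721 ≡ 976
984^32 ≡ 976^2 = 952576 ≡ 2313
984^64 ≡ 2313^2 = 5349969 ≡ 3261
984^128 ≡ 3261^2 = 10634121 ≡ 3793
984^256 ≡ 3793^2 = 14386849 ≡ 2785
984^512 ≡ 2785^2 = 7756225 ≡ 344
984^1024 ≡ 344^2 = 118336 ≡ 46
1305 = 1024 + 256 + 16 + 8 + 1, so 984^1305 ≡ 46·2785·976·2189·984 ≡ 256 (mod 3943)
1006·256 = 257536 ≡ 1241 (mod 3943)
1889 ≠ 1241; the check fails.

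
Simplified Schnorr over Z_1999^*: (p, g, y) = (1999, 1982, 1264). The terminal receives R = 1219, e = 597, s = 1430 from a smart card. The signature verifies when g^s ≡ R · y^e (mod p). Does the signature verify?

does not verify

g^s mod p:
1982^2 = 3928324 ≡ 289
1982^4 ≡ 289^2 = 83521 ≡ 1562
1982^8 ≡ 1562^2 = 2439844 ≡ 1064
1982^16 ≡ 1064^2 = 1132096 ≡ 662
1982^32 ≡ 662^2 = 438244 ≡ 463
1982^64 ≡ 463^2 = 214369 ≡ 476
1982^128 ≡ 476^2 = 226576 ≡ 689
1982^256 ≡ 689^2 = 474721 ≡ 958
1982^512 ≡ 958^2 = 917764 ≡ 223
1982^1024 ≡ 223^2 = 49729 ≡ 1753
1430 = 1024 + 256 + 128 + 16 + 4 + 2, so 1982^1430 ≡ 1753·958·689·662·1562·289 ≡ 1149 (mod 1999)
R · y^e mod p:
1264^2 = 1597696 ≡ 495
1264^4 ≡ 495^2 = 245025 ≡ 1147
1264^8 ≡ 1147^2 = 1315609 ≡ 267
1264^16 ≡ 267^2 = 71289 ≡ 1324
1264^32 ≡ 1324^2 = 1752976 ≡ 1852
1264^64 ≡ 1852^2 = 3429904 ≡ 1619
1264^128 ≡ 1619^2 = 2621161 ≡ 472
1264^256 ≡ 472^2 = 222784 ≡ 895
1264^512 ≡ 895^2 = 801025 ≡ 1425
597 = 512 + 64 + 16 + 4 + 1, so 1264^597 ≡ 1425·1619·1324·1147·1264 ≡ 310 (mod 1999)
1219·310 = 377890 ≡ 79 (mod 1999)
1149 ≠ 79; the check fails.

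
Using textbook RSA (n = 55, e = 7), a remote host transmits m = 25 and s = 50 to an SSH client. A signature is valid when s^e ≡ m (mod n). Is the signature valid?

invalid

s^2 ≡ 50^2 = 2500 ≡ 25
s^4 ≡ 25^2 = 625 ≡ 20
7 = 4 + 2 + 1, so s^7 ≡ 20·25·50 ≡ 30 (mod 55)
The recovered value 30 does not match the digest 25.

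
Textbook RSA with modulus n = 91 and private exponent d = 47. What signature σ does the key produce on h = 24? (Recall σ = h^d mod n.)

19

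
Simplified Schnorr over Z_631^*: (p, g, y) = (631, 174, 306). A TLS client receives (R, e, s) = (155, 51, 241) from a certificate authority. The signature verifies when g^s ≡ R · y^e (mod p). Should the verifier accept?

reject

g^s mod p:
Squares mod 631: 174^1≡174, 174^2≡619, 174^4≡144, 174^8≡544, 174^16≡628, 174^32≡9, 174^64≡81, 174^128≡251
241 = 128 + 64 + 32 + 16 + 1, so 174^241 ≡ 251·81·9·628·174 ≡ 63 (mod 631)
R · y^e mod p:
Squares mod 631: 306^1≡306, 306^2≡248, 306^4≡297, 306^8≡500, 306^16≡124, 306^32≡232
51 = 32 + 16 + 2 + 1, so 306^51 ≡ 232·124·248·306 ≡ 195 (mod 631)
155·195 = 30225 ≡ 568 (mod 631)
63 ≠ 568; the check fails.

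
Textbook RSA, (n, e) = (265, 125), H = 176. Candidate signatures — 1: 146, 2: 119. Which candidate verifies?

Candidate 1: 146^2 = 21316 ≡ 116; 146^4 ≡ 116^2 = 13456 ≡ 206; 146^8 ≡ 206^2 = 42436 ≡ 36; 146^16 ≡ 36^2 = 1296 ≡ 236; 146^32 ≡ 236^2 = 55696 ≡ 46; 146^64 ≡ 46^2 = 2116 ≡ 261; 125 = 64 + 32 + 16 + 8 + 4 + 1, so 146^125 ≡ 261·46·236·36·206·146 ≡ 176 (mod 265)
  → matches H = 176
Candidate 2: 119^2 = 14161 ≡ 116; 119^4 ≡ 116^2 = 13456 ≡ 206; 119^8 ≡ 206^2 = 42436 ≡ 36; 119^16 ≡ 36^2 = 1296 ≡ 236; 119^32 ≡ 236^2 = 55696 ≡ 46; 119^64 ≡ 46^2 = 2116 ≡ 261; 125 = 64 + 32 + 16 + 8 + 4 + 1, so 119^125 ≡ 261·46·236·36·206·119 ≡ 89 (mod 265)

1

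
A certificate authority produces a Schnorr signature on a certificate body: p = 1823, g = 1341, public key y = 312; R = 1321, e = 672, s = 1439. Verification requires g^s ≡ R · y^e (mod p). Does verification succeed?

fails

g^s mod p:
Squares mod 1823: 1341^1≡1341, 1341^2≡803, 1341^4≡1290, 1341^8≡1524, 1341^16≡74, 1341^32≡7, 1341^64≡49, 1341^128≡578, 1341^256≡475, 1341^512≡1396, 1341^1024≡29
1439 = 1024 + 256 + 128 + 16 + 8 + 4 + 2 + 1, so 1341^1439 ≡ 29·475·578·74·1524·1290·803·1341 ≡ 1216 (mod 1823)
R · y^e mod p:
Squares mod 1823: 312^1≡312, 312^2≡725, 312^4≡601, 312^8≡247, 312^16≡850, 312^32≡592, 312^64≡448, 312^128≡174, 312^256≡1108, 312^512≡785
672 = 512 + 128 + 32, so 312^672 ≡ 785·174·592 ≡ 292 (mod 1823)
1321·292 = 385732 ≡ 1079 (mod 1823)
1216 ≠ 1079; the check fails.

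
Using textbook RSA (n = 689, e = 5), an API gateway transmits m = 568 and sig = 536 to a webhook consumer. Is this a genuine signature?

genuine

Squares mod 689: sig^1≡536, sig^2≡672, sig^4≡289
5 = 4 + 1, so sig^5 ≡ 289·536 ≡ 568 (mod 689)
Since 568 equals the digest 568, verification succeeds.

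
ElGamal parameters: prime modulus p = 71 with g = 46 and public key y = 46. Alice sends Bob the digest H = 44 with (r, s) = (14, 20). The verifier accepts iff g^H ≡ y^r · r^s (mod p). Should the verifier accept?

Left side g^H mod p:
46^44 mod 71 = 54
Right side y^r · r^s mod p:
46^14 mod 71 = 54
14^20 mod 71 = 1
54·1 = 54 ≡ 54 (mod 71)
54 ≡ 54 (mod 71), so the signature is genuine.

accept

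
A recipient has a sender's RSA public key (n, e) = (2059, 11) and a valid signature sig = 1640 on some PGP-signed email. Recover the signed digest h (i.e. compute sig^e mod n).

315

sig^2 ≡ 1640^2 = 2689600 ≡ 546
sig^4 ≡ 546^2 = 298116 ≡ 1620
sig^8 ≡ 1620^2 = 2624400 ≡ 1234
11 = 8 + 2 + 1, so sig^11 ≡ 1234·546·1640 ≡ 315 (mod 2059)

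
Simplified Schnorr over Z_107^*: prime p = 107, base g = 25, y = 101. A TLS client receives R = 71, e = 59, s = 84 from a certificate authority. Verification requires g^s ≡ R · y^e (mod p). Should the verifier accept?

g^s mod p:
25^2 = 625 ≡ 90
25^4 ≡ 90^2 = 8100 ≡ 75
25^8 ≡ 75^2 = 5625 ≡ 61
25^16 ≡ 61^2 = 3721 ≡ 83
25^32 ≡ 83^2 = 6889 ≡ 41
25^64 ≡ 41^2 = 1681 ≡ 76
84 = 64 + 16 + 4, so 25^84 ≡ 76·83·75 ≡ 53 (mod 107)
R · y^e mod p:
101^2 = 10201 ≡ 36
101^4 ≡ 36^2 = 1296 ≡ 12
101^8 ≡ 12^2 = 144 ≡ 37
101^16 ≡ 37^2 = 1369 ≡ 85
101^32 ≡ 85^2 = 7225 ≡ 56
59 = 32 + 16 + 8 + 2 + 1, so 101^59 ≡ 56·85·37·36·101 ≡ 4 (mod 107)
71·4 = 284 ≡ 70 (mod 107)
53 ≠ 70; the check fails.

reject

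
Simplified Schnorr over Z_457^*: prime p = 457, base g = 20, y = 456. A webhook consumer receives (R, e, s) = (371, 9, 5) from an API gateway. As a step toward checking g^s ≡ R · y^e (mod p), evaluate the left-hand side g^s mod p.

20^2 = 400
20^4 ≡ 400^2 = 160000 ≡ 50
5 = 4 + 1, so 20^5 ≡ 50·20 ≡ 86 (mod 457)

86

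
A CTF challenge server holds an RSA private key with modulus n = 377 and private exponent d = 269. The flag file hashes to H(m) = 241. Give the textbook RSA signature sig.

(H(m))^2 ≡ 241^2 = 58081 ≡ 23
(H(m))^4 ≡ 23^2 = 529 ≡ 152
(H(m))^8 ≡ 152^2 = 23104 ≡ 107
(H(m))^16 ≡ 107^2 = 11449 ≡ 139
(H(m))^32 ≡ 139^2 = 19321 ≡ 94
(H(m))^64 ≡ 94^2 = 8836 ≡ 165
(H(m))^128 ≡ 165^2 = 27225 ≡ 81
(H(m))^256 ≡ 81^2 = 6561 ≡ 152
269 = 256 + 8 + 4 + 1, so (H(m))^269 ≡ 152·107·152·241 ≡ 323 (mod 377)

323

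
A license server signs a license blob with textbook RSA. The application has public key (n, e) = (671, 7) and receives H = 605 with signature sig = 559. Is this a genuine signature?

sig^2 ≡ 559^2 = 312481 ≡ 466
sig^4 ≡ 466^2 = 217156 ≡ 423
7 = 4 + 2 + 1, so sig^7 ≡ 423·466·559 ≡ 26 (mod 671)
sig^7 mod 671 = 26, but H = 605.

forged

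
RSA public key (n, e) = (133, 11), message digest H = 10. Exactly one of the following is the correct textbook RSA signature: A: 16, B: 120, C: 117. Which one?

C

Candidate A: Squares mod 133: 16^1≡16, 16^2≡123, 16^4≡100, 16^8≡25; 11 = 8 + 2 + 1, so 16^11 ≡ 25·123·16 ≡ 123 (mod 133)
Candidate B: Squares mod 133: 120^1≡120, 120^2≡36, 120^4≡99, 120^8≡92; 11 = 8 + 2 + 1, so 120^11 ≡ 92·36·120 ≡ 36 (mod 133)
Candidate C: Squares mod 133: 117^1≡117, 117^2≡123, 117^4≡100, 117^8≡25; 11 = 8 + 2 + 1, so 117^11 ≡ 25·123·117 ≡ 10 (mod 133)
  → matches H = 10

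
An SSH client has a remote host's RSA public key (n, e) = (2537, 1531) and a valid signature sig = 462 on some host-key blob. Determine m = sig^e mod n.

sig^2 ≡ 462^2 = 213444 ≡ 336
sig^4 ≡ 336^2 = 112896 ≡ 1268
sig^8 ≡ 1268^2 = 1607824 ≡ 1903
sig^16 ≡ 1903^2 = 3621409 ≡ 1110
sig^32 ≡ 1110^2 = 1232100 ≡ 1655
sig^64 ≡ 1655^2 = 2739025 ≡ 1602
sig^128 ≡ 1602^2 = 2566404 ≡ 1497
sig^256 ≡ 1497^2 = 2241009 ≡ 838
sig^512 ≡ 838^2 = 702244 ≡ 2032
sig^1024 ≡ 2032^2 = 4129024 ≡ 1325
1531 = 1024 + 256 + 128 + 64 + 32 + 16 + 8 + 2 + 1, so sig^1531 ≡ 1325·838·1497·1602·1655·1110·1903·336·462 ≡ 1403 (mod 2537)

1403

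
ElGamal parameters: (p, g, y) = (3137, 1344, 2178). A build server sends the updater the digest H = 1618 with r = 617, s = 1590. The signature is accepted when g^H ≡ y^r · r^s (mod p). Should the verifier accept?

accept

Left side g^H mod p:
Squares mod 3137: 1344^1≡1344, 1344^2≡2561, 1344^4≡2391, 1344^8≡1267, 1344^16≡2282, 1344^32≡104, 1344^64≡1405, 1344^128≡852, 1344^256≡1257, 1344^512≡2138, 1344^1024≡435
1618 = 1024 + 512 + 64 + 16 + 2, so 1344^1618 ≡ 435·2138·1405·2282·2561 ≡ 3016 (mod 3137)
Right side y^r · r^s mod p:
Squares mod 3137: 2178^1≡2178, 2178^2≡540, 2178^4≡2996, 2178^8≡1059, 2178^16≡1572, 2178^32≡2365, 2178^64≡3091, 2178^128≡2116, 2178^256≡957, 2178^512≡2982
617 = 512 + 64 + 32 + 8 + 1, so 2178^617 ≡ 2982·3091·2365·1059·2178 ≡ 1713 (mod 3137)
Squares mod 3137: 617^1≡617, 617^2≡1112, 617^4≡566, 617^8≡382, 617^16≡1622, 617^32≡2078, 617^64≡1572, 617^128≡2365, 617^256≡3091, 617^512≡2116, 617^1024≡957
1590 = 1024 + 512 + 32 + 16 + 4 + 2, so 617^1590 ≡ 957·2116·2078·1622·566·1112 ≡ 86 (mod 3137)
1713·86 = 147318 ≡ 3016 (mod 3137)
3016 ≡ 3016 (mod 3137), so the signature is genuine.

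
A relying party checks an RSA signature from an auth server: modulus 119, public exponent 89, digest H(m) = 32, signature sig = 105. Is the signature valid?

sig^2 ≡ 105^2 = 11025 ≡ 77
sig^4 ≡ 77^2 = 5929 ≡ 98
sig^8 ≡ 98^2 = 9604 ≡ 84
sig^16 ≡ 84^2 = 7056 ≡ 35
sig^32 ≡ 35^2 = 1225 ≡ 35
sig^64 ≡ 35^2 = 1225 ≡ 35
89 = 64 + 16 + 8 + 1, so sig^89 ≡ 35·35·84·105 ≡ 14 (mod 119)
sig^89 mod 119 = 14, but H(m) = 32.

invalid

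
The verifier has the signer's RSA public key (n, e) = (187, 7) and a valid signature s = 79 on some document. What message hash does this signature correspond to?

139

s^7 mod 187 = 139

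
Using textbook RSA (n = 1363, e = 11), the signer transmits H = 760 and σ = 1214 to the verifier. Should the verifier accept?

σ^2 ≡ 1214^2 = 1473796 ≡ 393
σ^4 ≡ 393^2 = 154449 ≡ 430
σ^8 ≡ 430^2 = 184900 ≡ 895
11 = 8 + 2 + 1, so σ^11 ≡ 895·393·1214 ≡ 198 (mod 1363)
σ^11 mod 1363 = 198, but H = 760.

reject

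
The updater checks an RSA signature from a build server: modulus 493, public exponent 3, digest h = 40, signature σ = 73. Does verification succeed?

passes

σ^2 ≡ 73^2 = 5329 ≡ 399
3 = 2 + 1, so σ^3 ≡ 399·73 ≡ 40 (mod 493)
Since 40 equals the digest 40, verification succeeds.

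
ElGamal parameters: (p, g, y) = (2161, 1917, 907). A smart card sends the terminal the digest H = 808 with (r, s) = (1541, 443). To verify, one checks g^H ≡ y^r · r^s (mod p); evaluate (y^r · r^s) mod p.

907^2 = 822649 ≡ 1469
907^4 ≡ 1469^2 = 2157961 ≡ 1283
907^8 ≡ 1283^2 = 1646089 ≡ 1568
907^16 ≡ 1568^2 = 2458624 ≡ 1567
907^32 ≡ 1567^2 = 2455489 ≡ 593
907^64 ≡ 593^2 = 351649 ≡ 1567
907^128 ≡ 1567^2 = 2455489 ≡ 593
907^256 ≡ 593^2 = 351649 ≡ 1567
907^512 ≡ 1567^2 = 2455489 ≡ 593
907^1024 ≡ 593^2 = 351649 ≡ 1567
1541 = 1024 + 512 + 4 + 1, so 907^1541 ≡ 1567·593·1283·907 ≡ 1063 (mod 2161)
1541^2 = 2374681 ≡ 1903
1541^4 ≡ 1903^2 = 3621409 ≡ 1734
1541^8 ≡ 1734^2 = 3006756 ≡ 805
1541^16 ≡ 805^2 = 648025 ≡ 1886
1541^32 ≡ 1886^2 = 3556996 ≡ 2151
1541^64 ≡ 2151^2 = 4626801 ≡ 100
1541^128 ≡ 100^2 = 10000 ≡ 1356
1541^256 ≡ 1356^2 = 1838736 ≡ 1886
443 = 256 + 128 + 32 + 16 + 8 + 2 + 1, so 1541^443 ≡ 1886·1356·2151·1886·805·1903·1541 ≡ 815 (mod 2161)
y^r · r^s ≡ 1063·815 = 866345 ≡ 1945 (mod 2161)

1945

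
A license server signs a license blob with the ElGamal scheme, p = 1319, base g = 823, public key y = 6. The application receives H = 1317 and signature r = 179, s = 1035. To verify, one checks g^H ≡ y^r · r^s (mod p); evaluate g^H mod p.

359

823^2 = 677329 ≡ 682
823^4 ≡ 682^2 = 465124 ≡ 836
823^8 ≡ 836^2 = 698896 ≡ 1145
823^16 ≡ 1145^2 = 1311025 ≡ 1258
823^32 ≡ 1258^2 = 1582564 ≡ 1083
823^64 ≡ 1083^2 = 1172889 ≡ 298
823^128 ≡ 298^2 = 88804 ≡ 431
823^256 ≡ 431^2 = 185761 ≡ 1101
823^512 ≡ 1101^2 = 1212201 ≡ 40
823^1024 ≡ 40^2 = 1600 ≡ 281
1317 = 1024 + 256 + 32 + 4 + 1, so 823^1317 ≡ 281·1101·1083·836·823 ≡ 359 (mod 1319)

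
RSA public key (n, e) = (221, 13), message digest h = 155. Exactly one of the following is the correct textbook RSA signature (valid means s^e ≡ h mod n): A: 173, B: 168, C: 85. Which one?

Candidate A: Squares mod 221: 173^1≡173, 173^2≡94, 173^4≡217, 173^8≡16; 13 = 8 + 4 + 1, so 173^13 ≡ 16·217·173 ≡ 199 (mod 221)
Candidate B: Squares mod 221: 168^1≡168, 168^2≡157, 168^4≡118, 168^8≡1; 13 = 8 + 4 + 1, so 168^13 ≡ 1·118·168 ≡ 155 (mod 221)
  → matches h = 155
Candidate C: Squares mod 221: 85^1≡85, 85^2≡153, 85^4≡204, 85^8≡68; 13 = 8 + 4 + 1, so 85^13 ≡ 68·204·85 ≡ 85 (mod 221)

B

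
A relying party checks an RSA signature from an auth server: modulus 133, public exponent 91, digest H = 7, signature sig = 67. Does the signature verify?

Squares mod 133: sig^1≡67, sig^2≡100, sig^4≡25, sig^8≡93, sig^16≡4, sig^32≡16, sig^64≡123
91 = 64 + 16 + 8 + 2 + 1, so sig^91 ≡ 123·4·93·100·67 ≡ 67 (mod 133)
67 ≠ 7, so verification fails.

does not verify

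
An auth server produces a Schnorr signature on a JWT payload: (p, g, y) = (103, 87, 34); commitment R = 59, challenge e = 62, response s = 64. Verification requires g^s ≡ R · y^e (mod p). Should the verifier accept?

reject

g^s mod p:
87^2 = 7569 ≡ 50
87^4 ≡ 50^2 = 2500 ≡ 28
87^8 ≡ 28^2 = 784 ≡ 63
87^16 ≡ 63^2 = 3969 ≡ 55
87^32 ≡ 55^2 = 3025 ≡ 38
87^64 ≡ 38^2 = 1444 ≡ 2
R · y^e mod p:
34^2 = 1156 ≡ 23
34^4 ≡ 23^2 = 529 ≡ 14
34^8 ≡ 14^2 = 196 ≡ 93
34^16 ≡ 93^2 = 8649 ≡ 100
34^32 ≡ 100^2 = 10000 ≡ 9
62 = 32 + 16 + 8 + 4 + 2, so 34^62 ≡ 9·100·93·14·23 ≡ 8 (mod 103)
59·8 = 472 ≡ 60 (mod 103)
2 ≠ 60; the check fails.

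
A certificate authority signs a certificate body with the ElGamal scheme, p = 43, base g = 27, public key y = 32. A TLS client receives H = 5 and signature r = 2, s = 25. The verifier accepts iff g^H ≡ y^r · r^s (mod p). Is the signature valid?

Left side g^H mod p:
27^2 = 729 ≡ 41
27^4 ≡ 41^2 = 1681 ≡ 4
5 = 4 + 1, so 27^5 ≡ 4·27 ≡ 22 (mod 43)
Right side y^r · r^s mod p:
32^2 = 1024 ≡ 35
2^2 = 4
2^4 ≡ 4^2 = 16
2^8 ≡ 16^2 = 256 ≡ 41
2^16 ≡ 41^2 = 1681 ≡ 4
25 = 16 + 8 + 1, so 2^25 ≡ 4·41·2 ≡ 27 (mod 43)
35·27 = 945 ≡ 42 (mod 43)
22 ≠ 42, so verification fails.

invalid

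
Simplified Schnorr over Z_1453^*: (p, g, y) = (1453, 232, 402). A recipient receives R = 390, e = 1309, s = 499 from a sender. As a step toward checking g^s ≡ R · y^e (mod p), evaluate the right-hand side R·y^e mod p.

390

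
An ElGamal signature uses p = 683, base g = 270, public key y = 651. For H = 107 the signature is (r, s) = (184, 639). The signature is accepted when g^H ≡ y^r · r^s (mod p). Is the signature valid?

Left side g^H mod p:
Squares mod 683: 270^1≡270, 270^2≡502, 270^4≡660, 270^8≡529, 270^16≡494, 270^32≡205, 270^64≡362
107 = 64 + 32 + 8 + 2 + 1, so 270^107 ≡ 362·205·529·502·270 ≡ 655 (mod 683)
Right side y^r · r^s mod p:
Squares mod 683: 651^1≡651, 651^2≡341, 651^4≡171, 651^8≡555, 651^16≡675, 651^32≡64, 651^64≡681, 651^128≡4
184 = 128 + 32 + 16 + 8, so 651^184 ≡ 4·64·675·555 ≡ 555 (mod 683)
Squares mod 683: 184^1≡184, 184^2≡389, 184^4≡378, 184^8≡137, 184^16≡328, 184^32≡353, 184^64≡303, 184^128≡287, 184^256≡409, 184^512≡629
639 = 512 + 64 + 32 + 16 + 8 + 4 + 2 + 1, so 184^639 ≡ 629·303·353·328·137·378·389·184 ≡ 235 (mod 683)
555·235 = 130425 ≡ 655 (mod 683)
655 ≡ 655 (mod 683), so the signature is genuine.

valid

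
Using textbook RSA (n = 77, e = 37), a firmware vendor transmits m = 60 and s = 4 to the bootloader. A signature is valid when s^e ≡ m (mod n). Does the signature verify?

verifies

Squares mod 77: s^1≡4, s^2≡16, s^4≡25, s^8≡9, s^16≡4, s^32≡16
37 = 32 + 4 + 1, so s^37 ≡ 16·25·4 ≡ 60 (mod 77)
Since 60 equals the digest 60, verification succeeds.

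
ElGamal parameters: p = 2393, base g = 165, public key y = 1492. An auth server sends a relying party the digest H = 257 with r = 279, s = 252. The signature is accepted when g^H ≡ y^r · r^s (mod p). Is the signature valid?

valid

Left side g^H mod p:
165^2 = 27225 ≡ 902
165^4 ≡ 902^2 = 813604 ≡ 2377
165^8 ≡ 2377^2 = 5650129 ≡ 256
165^16 ≡ 256^2 = 65536 ≡ 925
165^32 ≡ 925^2 = 855625 ≡ 1324
165^64 ≡ 1324^2 = 1752976 ≡ 1300
165^128 ≡ 1300^2 = 1690000 ≡ 542
165^256 ≡ 542^2 = 293764 ≡ 1818
257 = 256 + 1, so 165^257 ≡ 1818·165 ≡ 845 (mod 2393)
Right side y^r · r^s mod p:
1492^2 = 2226064 ≡ 574
1492^4 ≡ 574^2 = 329476 ≡ 1635
1492^8 ≡ 1635^2 = 2673225 ≡ 244
1492^16 ≡ 244^2 = 59536 ≡ 2104
1492^32 ≡ 2104^2 = 4426816 ≡ 2159
1492^64 ≡ 2159^2 = 4661281 ≡ 2110
1492^128 ≡ 2110^2 = 4452100 ≡ 1120
1492^256 ≡ 1120^2 = 1254400 ≡ 468
279 = 256 + 16 + 4 + 2 + 1, so 1492^279 ≡ 468·2104·1635·574·1492 ≡ 2042 (mod 2393)
279^2 = 77841 ≡ 1265
279^4 ≡ 1265^2 = 1600225 ≡ 1701
279^8 ≡ 1701^2 = 2893401 ≡ 264
279^16 ≡ 264^2 = 69696 ≡ 299
279^32 ≡ 299^2 = 89401 ≡ 860
279^64 ≡ 860^2 = 739600 ≡ 163
279^128 ≡ 163^2 = 26569 ≡ 246
252 = 128 + 64 + 32 + 16 + 8 + 4, so 279^252 ≡ 246·163·860·299·264·1701 ≡ 618 (mod 2393)
2042·618 = 1261956 ≡ 845 (mod 2393)
845 ≡ 845 (mod 2393), so the signature is genuine.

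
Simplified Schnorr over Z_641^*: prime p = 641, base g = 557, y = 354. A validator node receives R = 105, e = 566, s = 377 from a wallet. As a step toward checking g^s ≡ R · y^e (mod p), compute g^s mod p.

486

557^2 = 310249 ≡ 5
557^4 ≡ 5^2 = 25
557^8 ≡ 25^2 = 625
557^16 ≡ 625^2 = 390625 ≡ 256
557^32 ≡ 256^2 = 65536 ≡ 154
557^64 ≡ 154^2 = 23716 ≡ 640
557^128 ≡ 640^2 = 409600 ≡ 1
557^256 ≡ 1^2 = 1
377 = 256 + 64 + 32 + 16 + 8 + 1, so 557^377 ≡ 1·640·154·256·625·557 ≡ 486 (mod 641)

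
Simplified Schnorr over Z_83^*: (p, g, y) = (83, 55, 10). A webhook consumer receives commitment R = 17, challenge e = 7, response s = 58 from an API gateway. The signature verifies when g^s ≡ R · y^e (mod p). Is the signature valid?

g^s mod p:
55^58 mod 83 = 64
R · y^e mod p:
10^7 mod 83 = 77
17·77 = 1309 ≡ 64 (mod 83)
64 ≡ 64 (mod 83); signature holds.

valid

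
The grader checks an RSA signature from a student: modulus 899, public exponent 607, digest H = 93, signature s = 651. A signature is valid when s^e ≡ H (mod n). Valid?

yes

Squares mod 899: s^1≡651, s^2≡372, s^4≡837, s^8≡248, s^16≡372, s^32≡837, s^64≡248, s^128≡372, s^256≡837, s^512≡248
607 = 512 + 64 + 16 + 8 + 4 + 2 + 1, so s^607 ≡ 248·248·372·248·837·372·651 ≡ 93 (mod 899)
Since 93 equals the digest 93, verification succeeds.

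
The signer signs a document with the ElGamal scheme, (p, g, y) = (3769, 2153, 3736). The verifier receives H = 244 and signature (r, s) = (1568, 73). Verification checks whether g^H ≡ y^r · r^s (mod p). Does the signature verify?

does not verify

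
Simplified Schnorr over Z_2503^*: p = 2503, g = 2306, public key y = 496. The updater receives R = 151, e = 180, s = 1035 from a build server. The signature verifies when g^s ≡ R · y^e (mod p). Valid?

no

g^s mod p:
2306^2 = 5317636 ≡ 1264
2306^4 ≡ 1264^2 = 1597696 ≡ 782
2306^8 ≡ 782^2 = 611524 ≡ 792
2306^16 ≡ 792^2 = 627264 ≡ 1514
2306^32 ≡ 1514^2 = 2292196 ≡ 1951
2306^64 ≡ 1951^2 = 3806401 ≡ 1841
2306^128 ≡ 1841^2 = 3389281 ≡ 219
2306^256 ≡ 219^2 = 47961 ≡ 404
2306^512 ≡ 404^2 = 163216 ≡ 521
2306^1024 ≡ 521^2 = 271441 ≡ 1117
1035 = 1024 + 8 + 2 + 1, so 2306^1035 ≡ 1117·792·1264·2306 ≡ 950 (mod 2503)
R · y^e mod p:
496^2 = 246016 ≡ 722
496^4 ≡ 722^2 = 521284 ≡ 660
496^8 ≡ 660^2 = 435600 ≡ 78
496^16 ≡ 78^2 = 6084 ≡ 1078
496^32 ≡ 1078^2 = 1162084 ≡ 692
496^64 ≡ 692^2 = 478864 ≡ 791
496^128 ≡ 791^2 = 625681 ≡ 2434
180 = 128 + 32 + 16 + 4, so 496^180 ≡ 2434·692·1078·660 ≡ 196 (mod 2503)
151·196 = 29596 ≡ 2063 (mod 2503)
950 ≠ 2063; the check fails.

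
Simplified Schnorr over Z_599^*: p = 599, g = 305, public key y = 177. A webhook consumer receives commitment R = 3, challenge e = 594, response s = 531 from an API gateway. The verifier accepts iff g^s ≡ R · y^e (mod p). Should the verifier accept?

g^s mod p:
305^2 = 93025 ≡ 180
305^4 ≡ 180^2 = 32400 ≡ 54
305^8 ≡ 54^2 = 2916 ≡ 520
305^16 ≡ 520^2 = 270400 ≡ 251
305^32 ≡ 251^2 = 63001 ≡ 106
305^64 ≡ 106^2 = 11236 ≡ 454
305^128 ≡ 454^2 = 206116 ≡ 60
305^256 ≡ 60^2 = 3600 ≡ 6
305^512 ≡ 6^2 = 36
531 = 512 + 16 + 2 + 1, so 305^531 ≡ 36·251·180·305 ≡ 174 (mod 599)
R · y^e mod p:
177^2 = 31329 ≡ 181
177^4 ≡ 181^2 = 32761 ≡ 415
177^8 ≡ 415^2 = 172225 ≡ 312
177^16 ≡ 312^2 = 97344 ≡ 306
177^32 ≡ 306^2 = 93636 ≡ 192
177^64 ≡ 192^2 = 36864 ≡ 325
177^128 ≡ 325^2 = 105625 ≡ 201
177^256 ≡ 201^2 = 40401 ≡ 268
177^512 ≡ 268^2 = 71824 ≡ 543
594 = 512 + 64 + 16 + 2, so 177^594 ≡ 543·325·306·181 ≡ 153 (mod 599)
3·153 = 459 ≡ 459 (mod 599)
174 ≠ 459; the check fails.

reject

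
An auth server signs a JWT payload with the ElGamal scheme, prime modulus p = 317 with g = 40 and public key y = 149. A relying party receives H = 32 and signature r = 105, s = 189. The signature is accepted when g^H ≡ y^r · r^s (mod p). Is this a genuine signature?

forged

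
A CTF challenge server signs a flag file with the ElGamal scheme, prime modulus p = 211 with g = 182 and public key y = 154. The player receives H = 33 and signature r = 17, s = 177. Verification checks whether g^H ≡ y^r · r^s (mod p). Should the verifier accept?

Left side g^H mod p:
182^2 = 33124 ≡ 208
182^4 ≡ 208^2 = 43264 ≡ 9
182^8 ≡ 9^2 = 81
182^16 ≡ 81^2 = 6561 ≡ 20
182^32 ≡ 20^2 = 400 ≡ 189
33 = 32 + 1, so 182^33 ≡ 189·182 ≡ 5 (mod 211)
Right side y^r · r^s mod p:
154^2 = 23716 ≡ 84
154^4 ≡ 84^2 = 7056 ≡ 93
154^8 ≡ 93^2 = 8649 ≡ 209
154^16 ≡ 209^2 = 43681 ≡ 4
17 = 16 + 1, so 154^17 ≡ 4·154 ≡ 194 (mod 211)
17^2 = 289 ≡ 78
17^4 ≡ 78^2 = 6084 ≡ 176
17^8 ≡ 176^2 = 30976 ≡ 170
17^16 ≡ 170^2 = 28900 ≡ 204
17^32 ≡ 204^2 = 41616 ≡ 49
17^64 ≡ 49^2 = 2401 ≡ 80
17^128 ≡ 80^2 = 6400 ≡ 70
177 = 128 + 32 + 16 + 1, so 17^177 ≡ 70·49·204·17 ≡ 115 (mod 211)
194·115 = 22310 ≡ 155 (mod 211)
5 ≠ 155, so verification fails.

reject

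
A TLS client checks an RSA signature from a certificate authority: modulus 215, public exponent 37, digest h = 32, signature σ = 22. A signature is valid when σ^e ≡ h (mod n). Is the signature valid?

Squares mod 215: σ^1≡22, σ^2≡54, σ^4≡121, σ^8≡21, σ^16≡11, σ^32≡121
37 = 32 + 4 + 1, so σ^37 ≡ 121·121·22 ≡ 32 (mod 215)
32 = h, so the signature checks out.

valid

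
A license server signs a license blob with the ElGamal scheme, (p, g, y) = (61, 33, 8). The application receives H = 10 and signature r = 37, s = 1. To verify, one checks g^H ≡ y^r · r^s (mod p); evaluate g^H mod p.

33^2 = 1089 ≡ 52
33^4 ≡ 52^2 = 2704 ≡ 20
33^8 ≡ 20^2 = 400 ≡ 34
10 = 8 + 2, so 33^10 ≡ 34·52 ≡ 60 (mod 61)

60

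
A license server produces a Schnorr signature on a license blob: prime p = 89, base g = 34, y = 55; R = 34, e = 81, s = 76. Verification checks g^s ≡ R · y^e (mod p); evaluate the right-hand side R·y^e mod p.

1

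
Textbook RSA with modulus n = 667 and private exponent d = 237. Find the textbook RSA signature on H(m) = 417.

108

(H(m))^237 mod 667 = 108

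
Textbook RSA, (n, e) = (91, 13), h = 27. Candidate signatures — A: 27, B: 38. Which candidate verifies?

A

Candidate A: Squares mod 91: 27^1≡27, 27^2≡1, 27^4≡1, 27^8≡1; 13 = 8 + 4 + 1, so 27^13 ≡ 1·1·27 ≡ 27 (mod 91)
  → matches h = 27
Candidate B: Squares mod 91: 38^1≡38, 38^2≡79, 38^4≡53, 38^8≡79; 13 = 8 + 4 + 1, so 38^13 ≡ 79·53·38 ≡ 38 (mod 91)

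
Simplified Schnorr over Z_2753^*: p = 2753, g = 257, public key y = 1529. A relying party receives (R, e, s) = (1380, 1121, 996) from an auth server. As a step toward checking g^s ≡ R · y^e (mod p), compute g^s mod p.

257^996 mod 2753 = 817

817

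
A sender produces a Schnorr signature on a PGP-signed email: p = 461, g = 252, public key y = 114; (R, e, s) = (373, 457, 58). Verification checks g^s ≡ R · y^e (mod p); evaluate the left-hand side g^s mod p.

252^2 = 63504 ≡ 347
252^4 ≡ 347^2 = 120409 ≡ 88
252^8 ≡ 88^2 = 7744 ≡ 368
252^16 ≡ 368^2 = 135424 ≡ 351
252^32 ≡ 351^2 = 123201 ≡ 114
58 = 32 + 16 + 8 + 2, so 252^58 ≡ 114·351·368·347 ≡ 93 (mod 461)

93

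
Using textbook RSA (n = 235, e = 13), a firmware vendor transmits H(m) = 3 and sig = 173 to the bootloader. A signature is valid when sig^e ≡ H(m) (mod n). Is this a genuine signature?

sig^2 ≡ 173^2 = 29929 ≡ 84
sig^4 ≡ 84^2 = 7056 ≡ 6
sig^8 ≡ 6^2 = 36
13 = 8 + 4 + 1, so sig^13 ≡ 36·6·173 ≡ 3 (mod 235)
sig^13 mod 235 = 3 matches H(m).

genuine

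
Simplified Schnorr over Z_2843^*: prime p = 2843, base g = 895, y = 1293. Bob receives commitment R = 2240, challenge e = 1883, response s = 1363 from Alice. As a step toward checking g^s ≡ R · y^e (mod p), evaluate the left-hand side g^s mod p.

88

Squares mod 2843: 895^1≡895, 895^2≡2142, 895^4≡2405, 895^8≡1363, 895^16≡1290, 895^32≡945, 895^64≡323, 895^128≡1981, 895^256≡1021, 895^512≡1903, 895^1024≡2270
1363 = 1024 + 256 + 64 + 16 + 2 + 1, so 895^1363 ≡ 2270·1021·323·1290·2142·895 ≡ 88 (mod 2843)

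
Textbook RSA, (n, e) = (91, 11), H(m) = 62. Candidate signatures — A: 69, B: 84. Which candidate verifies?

Candidate A: Squares mod 91: 69^1≡69, 69^2≡29, 69^4≡22, 69^8≡29; 11 = 8 + 2 + 1, so 69^11 ≡ 29·29·69 ≡ 62 (mod 91)
  → matches H(m) = 62
Candidate B: Squares mod 91: 84^1≡84, 84^2≡49, 84^4≡35, 84^8≡42; 11 = 8 + 2 + 1, so 84^11 ≡ 42·49·84 ≡ 63 (mod 91)

A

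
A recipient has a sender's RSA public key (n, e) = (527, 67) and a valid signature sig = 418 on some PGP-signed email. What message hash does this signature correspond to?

116

sig^2 ≡ 418^2 = 174724 ≡ 287
sig^4 ≡ 287^2 = 82369 ≡ 157
sig^8 ≡ 157^2 = 24649 ≡ 407
sig^16 ≡ 407^2 = 165649 ≡ 171
sig^32 ≡ 171^2 = 29241 ≡ 256
sig^64 ≡ 256^2 = 65536 ≡ 188
67 = 64 + 2 + 1, so sig^67 ≡ 188·287·418 ≡ 116 (mod 527)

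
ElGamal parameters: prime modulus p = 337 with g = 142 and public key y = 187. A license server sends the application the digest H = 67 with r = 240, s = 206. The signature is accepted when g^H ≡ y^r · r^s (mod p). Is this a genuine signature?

forged

Left side g^H mod p:
142^2 = 20164 ≡ 281
142^4 ≡ 281^2 = 78961 ≡ 103
142^8 ≡ 103^2 = 10609 ≡ 162
142^16 ≡ 162^2 = 26244 ≡ 295
142^32 ≡ 295^2 = 87025 ≡ 79
142^64 ≡ 79^2 = 6241 ≡ 175
67 = 64 + 2 + 1, so 142^67 ≡ 175·281·142 ≡ 210 (mod 337)
Right side y^r · r^s mod p:
187^2 = 34969 ≡ 258
187^4 ≡ 258^2 = 66564 ≡ 175
187^8 ≡ 175^2 = 30625 ≡ 295
187^16 ≡ 295^2 = 87025 ≡ 79
187^32 ≡ 79^2 = 6241 ≡ 175
187^64 ≡ 175^2 = 30625 ≡ 295
187^128 ≡ 295^2 = 87025 ≡ 79
240 = 128 + 64 + 32 + 16, so 187^240 ≡ 79·295·175·79 ≡ 79 (mod 337)
240^2 = 57600 ≡ 310
240^4 ≡ 310^2 = 96100 ≡ 55
240^8 ≡ 55^2 = 3025 ≡ 329
240^16 ≡ 329^2 = 108241 ≡ 64
240^32 ≡ 64^2 = 4096 ≡ 52
240^64 ≡ 52^2 = 2704 ≡ 8
240^128 ≡ 8^2 = 64
206 = 128 + 64 + 8 + 4 + 2, so 240^206 ≡ 64·8·329·55·310 ≡ 47 (mod 337)
79·47 = 3713 ≡ 6 (mod 337)
210 ≠ 6, so verification fails.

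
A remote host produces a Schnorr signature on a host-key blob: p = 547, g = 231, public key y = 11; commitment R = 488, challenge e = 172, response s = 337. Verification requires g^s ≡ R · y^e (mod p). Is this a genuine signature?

g^s mod p:
231^2 = 53361 ≡ 302
231^4 ≡ 302^2 = 91204 ≡ 402
231^8 ≡ 402^2 = 161604 ≡ 239
231^16 ≡ 239^2 = 57121 ≡ 233
231^32 ≡ 233^2 = 54289 ≡ 136
231^64 ≡ 136^2 = 18496 ≡ 445
231^128 ≡ 445^2 = 198025 ≡ 11
231^256 ≡ 11^2 = 121
337 = 256 + 64 + 16 + 1, so 231^337 ≡ 121·445·233·231 ≡ 445 (mod 547)
R · y^e mod p:
11^2 = 121
11^4 ≡ 121^2 = 14641 ≡ 419
11^8 ≡ 419^2 = 175561 ≡ 521
11^16 ≡ 521^2 = 271441 ≡ 129
11^32 ≡ 129^2 = 16641 ≡ 231
11^64 ≡ 231^2 = 53361 ≡ 302
11^128 ≡ 302^2 = 91204 ≡ 402
172 = 128 + 32 + 8 + 4, so 11^172 ≡ 402·231·521·419 ≡ 129 (mod 547)
488·129 = 62952 ≡ 47 (mod 547)
445 ≠ 47; the check fails.

forged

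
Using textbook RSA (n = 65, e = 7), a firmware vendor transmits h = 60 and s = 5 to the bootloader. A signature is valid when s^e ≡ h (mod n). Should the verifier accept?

accept

s^7 mod 65 = 60
Since 60 equals the digest 60, verification succeeds.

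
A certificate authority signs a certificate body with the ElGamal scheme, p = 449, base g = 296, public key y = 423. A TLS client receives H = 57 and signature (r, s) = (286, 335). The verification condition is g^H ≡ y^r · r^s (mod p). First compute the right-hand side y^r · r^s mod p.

257

Squares mod 449: 423^1≡423, 423^2≡227, 423^4≡343, 423^8≡11, 423^16≡121, 423^32≡273, 423^64≡444, 423^128≡25, 423^256≡176
286 = 256 + 16 + 8 + 4 + 2, so 423^286 ≡ 176·121·11·343·227 ≡ 2 (mod 449)
Squares mod 449: 286^1≡286, 286^2≡78, 286^4≡247, 286^8≡394, 286^16≡331, 286^32≡5, 286^64≡25, 286^128≡176, 286^256≡444
335 = 256 + 64 + 8 + 4 + 2 + 1, so 286^335 ≡ 444·25·394·247·78·286 ≡ 353 (mod 449)
y^r · r^s ≡ 2·353 = 706 ≡ 257 (mod 449)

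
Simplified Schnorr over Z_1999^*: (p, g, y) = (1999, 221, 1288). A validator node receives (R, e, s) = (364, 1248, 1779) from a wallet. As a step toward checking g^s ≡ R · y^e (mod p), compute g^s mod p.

Squares mod 1999: 221^1≡221, 221^2≡865, 221^4≡599, 221^8≡980, 221^16≡880, 221^32≡787, 221^64≡1678, 221^128≡1092, 221^256≡1060, 221^512≡162, 221^1024≡257
1779 = 1024 + 512 + 128 + 64 + 32 + 16 + 2 + 1, so 221^1779 ≡ 257·162·1092·1678·787·880·865·221 ≡ 849 (mod 1999)

849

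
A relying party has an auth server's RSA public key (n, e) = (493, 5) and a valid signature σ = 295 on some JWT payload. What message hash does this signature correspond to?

Squares mod 493: σ^1≡295, σ^2≡257, σ^4≡480
5 = 4 + 1, so σ^5 ≡ 480·295 ≡ 109 (mod 493)

109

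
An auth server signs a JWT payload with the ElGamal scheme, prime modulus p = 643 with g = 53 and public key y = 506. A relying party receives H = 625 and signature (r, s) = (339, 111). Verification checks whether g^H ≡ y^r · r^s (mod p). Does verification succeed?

Left side g^H mod p:
53^2 = 2809 ≡ 237
53^4 ≡ 237^2 = 56169 ≡ 228
53^8 ≡ 228^2 = 51984 ≡ 544
53^16 ≡ 544^2 = 295936 ≡ 156
53^32 ≡ 156^2 = 24336 ≡ 545
53^64 ≡ 545^2 = 297025 ≡ 602
53^128 ≡ 602^2 = 362404 ≡ 395
53^256 ≡ 395^2 = 156025 ≡ 419
53^512 ≡ 419^2 = 175561 ≡ 22
625 = 512 + 64 + 32 + 16 + 1, so 53^625 ≡ 22·602·545·156·53 ≡ 537 (mod 643)
Right side y^r · r^s mod p:
506^2 = 256036 ≡ 122
506^4 ≡ 122^2 = 14884 ≡ 95
506^8 ≡ 95^2 = 9025 ≡ 23
506^16 ≡ 23^2 = 529
506^32 ≡ 529^2 = 279841 ≡ 136
506^64 ≡ 136^2 = 18496 ≡ 492
506^128 ≡ 492^2 = 242064 ≡ 296
506^256 ≡ 296^2 = 87616 ≡ 168
339 = 256 + 64 + 16 + 2 + 1, so 506^339 ≡ 168·492·529·122·506 ≡ 238 (mod 643)
339^2 = 114921 ≡ 467
339^4 ≡ 467^2 = 218089 ≡ 112
339^8 ≡ 112^2 = 12544 ≡ 327
339^16 ≡ 327^2 = 106929 ≡ 191
339^32 ≡ 191^2 = 36481 ≡ 473
339^64 ≡ 473^2 = 223729 ≡ 608
111 = 64 + 32 + 8 + 4 + 2 + 1, so 339^111 ≡ 608·473·327·112·467·339 ≡ 640 (mod 643)
238·640 = 152320 ≡ 572 (mod 643)
537 ≠ 572, so verification fails.

fails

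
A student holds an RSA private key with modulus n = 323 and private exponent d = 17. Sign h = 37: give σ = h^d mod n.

37

h^17 mod 323 = 37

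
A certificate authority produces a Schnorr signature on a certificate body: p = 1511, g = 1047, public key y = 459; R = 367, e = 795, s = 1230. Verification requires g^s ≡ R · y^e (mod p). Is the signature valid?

g^s mod p:
1047^2 = 1096209 ≡ 734
1047^4 ≡ 734^2 = 538756 ≡ 840
1047^8 ≡ 840^2 = 705600 ≡ 1474
1047^16 ≡ 1474^2 = 2172676 ≡ 1369
1047^32 ≡ 1369^2 = 1874161 ≡ 521
1047^64 ≡ 521^2 = 271441 ≡ 972
1047^128 ≡ 972^2 = 944784 ≡ 409
1047^256 ≡ 409^2 = 167281 ≡ 1071
1047^512 ≡ 1071^2 = 1147041 ≡ 192
1047^1024 ≡ 192^2 = 36864 ≡ 600
1230 = 1024 + 128 + 64 + 8 + 4 + 2, so 1047^1230 ≡ 600·409·972·1474·840·734 ≡ 626 (mod 1511)
R · y^e mod p:
459^2 = 210681 ≡ 652
459^4 ≡ 652^2 = 425104 ≡ 513
459^8 ≡ 513^2 = 263169 ≡ 255
459^16 ≡ 255^2 = 65025 ≡ 52
459^32 ≡ 52^2 = 2704 ≡ 1193
459^64 ≡ 1193^2 = 1423249 ≡ 1398
459^128 ≡ 1398^2 = 1954404 ≡ 681
459^256 ≡ 681^2 = 463761 ≡ 1395
459^512 ≡ 1395^2 = 1946025 ≡ 1368
795 = 512 + 256 + 16 + 8 + 2 + 1, so 459^795 ≡ 1368·1395·52·255·652·459 ≡ 504 (mod 1511)
367·504 = 184968 ≡ 626 (mod 1511)
626 ≡ 626 (mod 1511); signature holds.

valid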